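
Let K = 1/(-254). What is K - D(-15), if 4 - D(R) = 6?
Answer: 507/254 ≈ 1.9961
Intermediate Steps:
D(R) = -2 (D(R) = 4 - 1*6 = 4 - 6 = -2)
K = -1/254 ≈ -0.0039370
K - D(-15) = -1/254 - 1*(-2) = -1/254 + 2 = 507/254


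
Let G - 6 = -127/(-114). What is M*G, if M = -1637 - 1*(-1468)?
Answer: -137059/114 ≈ -1202.3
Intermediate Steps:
M = -169 (M = -1637 + 1468 = -169)
G = 811/114 (G = 6 - 127/(-114) = 6 - 127*(-1/114) = 6 + 127/114 = 811/114 ≈ 7.1140)
M*G = -169*811/114 = -137059/114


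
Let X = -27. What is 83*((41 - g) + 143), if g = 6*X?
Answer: 28718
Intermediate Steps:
g = -162 (g = 6*(-27) = -162)
83*((41 - g) + 143) = 83*((41 - 1*(-162)) + 143) = 83*((41 + 162) + 143) = 83*(203 + 143) = 83*346 = 28718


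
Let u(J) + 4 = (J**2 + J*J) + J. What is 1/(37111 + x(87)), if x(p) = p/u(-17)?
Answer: 557/20670914 ≈ 2.6946e-5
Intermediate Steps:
u(J) = -4 + J + 2*J**2 (u(J) = -4 + ((J**2 + J*J) + J) = -4 + ((J**2 + J**2) + J) = -4 + (2*J**2 + J) = -4 + (J + 2*J**2) = -4 + J + 2*J**2)
x(p) = p/557 (x(p) = p/(-4 - 17 + 2*(-17)**2) = p/(-4 - 17 + 2*289) = p/(-4 - 17 + 578) = p/557)
1/(37111 + x(87)) = 1/(37111 + (1/557)*87) = 1/(37111 + 87/557) = 1/(20670914/557) = 557/20670914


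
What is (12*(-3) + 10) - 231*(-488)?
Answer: 112702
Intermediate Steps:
(12*(-3) + 10) - 231*(-488) = (-36 + 10) + 112728 = -26 + 112728 = 112702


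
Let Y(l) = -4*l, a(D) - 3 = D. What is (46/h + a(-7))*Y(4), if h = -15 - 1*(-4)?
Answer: 1440/11 ≈ 130.91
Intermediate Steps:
h = -11 (h = -15 + 4 = -11)
a(D) = 3 + D
(46/h + a(-7))*Y(4) = (46/(-11) + (3 - 7))*(-4*4) = (46*(-1/11) - 4)*(-16) = (-46/11 - 4)*(-16) = -90/11*(-16) = 1440/11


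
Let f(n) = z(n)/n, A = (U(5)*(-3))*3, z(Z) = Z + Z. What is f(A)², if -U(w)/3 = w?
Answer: 4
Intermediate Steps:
U(w) = -3*w
z(Z) = 2*Z
A = 135 (A = (-3*5*(-3))*3 = -15*(-3)*3 = 45*3 = 135)
f(n) = 2 (f(n) = (2*n)/n = 2)
f(A)² = 2² = 4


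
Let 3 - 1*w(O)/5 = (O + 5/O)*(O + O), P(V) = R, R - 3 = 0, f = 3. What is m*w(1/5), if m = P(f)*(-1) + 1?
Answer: 354/5 ≈ 70.800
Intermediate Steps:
R = 3 (R = 3 + 0 = 3)
P(V) = 3
w(O) = 15 - 10*O*(O + 5/O) (w(O) = 15 - 5*(O + 5/O)*(O + O) = 15 - 5*(O + 5/O)*2*O = 15 - 10*O*(O + 5/O))
m = -2 (m = 3*(-1) + 1 = -3 + 1 = -2)
m*w(1/5) = -2*(-35 - 10*(1/5)²) = -2*(-35 - 10*(⅕)²) = -2*(-35 - 10*1/25) = -2*(-35 - ⅖) = -2*(-177/5) = 354/5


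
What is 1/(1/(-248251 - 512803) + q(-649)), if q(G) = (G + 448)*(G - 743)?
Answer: 761054/212936820767 ≈ 3.5741e-6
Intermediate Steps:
q(G) = (-743 + G)*(448 + G) (q(G) = (448 + G)*(-743 + G) = (-743 + G)*(448 + G))
1/(1/(-248251 - 512803) + q(-649)) = 1/(1/(-248251 - 512803) + (-332864 + (-649)**2 - 295*(-649))) = 1/(1/(-761054) + (-332864 + 421201 + 191455)) = 1/(-1/761054 + 279792) = 1/(212936820767/761054) = 761054/212936820767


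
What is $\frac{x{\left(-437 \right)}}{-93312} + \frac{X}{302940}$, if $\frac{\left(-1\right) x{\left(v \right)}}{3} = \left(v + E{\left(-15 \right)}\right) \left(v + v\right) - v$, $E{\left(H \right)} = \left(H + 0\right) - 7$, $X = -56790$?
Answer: $\frac{74009393}{5816448} \approx 12.724$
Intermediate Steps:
$E{\left(H \right)} = -7 + H$ ($E{\left(H \right)} = H - 7 = -7 + H$)
$x{\left(v \right)} = 3 v - 6 v \left(-22 + v\right)$ ($x{\left(v \right)} = - 3 \left(\left(v - 22\right) \left(v + v\right) - v\right) = - 3 \left(\left(v - 22\right) 2 v - v\right) = - 3 \left(\left(-22 + v\right) 2 v - v\right) = - 3 \left(2 v \left(-22 + v\right) - v\right) = - 3 \left(- v + 2 v \left(-22 + v\right)\right) = 3 v - 6 v \left(-22 + v\right)$)
$\frac{x{\left(-437 \right)}}{-93312} + \frac{X}{302940} = \frac{3 \left(-437\right) \left(45 - -874\right)}{-93312} - \frac{56790}{302940} = 3 \left(-437\right) \left(45 + 874\right) \left(- \frac{1}{93312}\right) - \frac{631}{3366} = 3 \left(-437\right) 919 \left(- \frac{1}{93312}\right) - \frac{631}{3366} = \left(-1204809\right) \left(- \frac{1}{93312}\right) - \frac{631}{3366} = \frac{401603}{31104} - \frac{631}{3366} = \frac{74009393}{5816448}$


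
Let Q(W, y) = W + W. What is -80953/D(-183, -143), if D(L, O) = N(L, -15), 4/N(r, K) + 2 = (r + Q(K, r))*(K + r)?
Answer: -853487479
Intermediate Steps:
Q(W, y) = 2*W
N(r, K) = 4/(-2 + (K + r)*(r + 2*K)) (N(r, K) = 4/(-2 + (r + 2*K)*(K + r)) = 4/(-2 + (K + r)*(r + 2*K)))
D(L, O) = 4/(448 + L² - 45*L) (D(L, O) = 4/(-2 + L² + 2*(-15)² + 3*(-15)*L) = 4/(-2 + L² + 2*225 - 45*L) = 4/(-2 + L² + 450 - 45*L) = 4/(448 + L² - 45*L))
-80953/D(-183, -143) = -80953/(4/(448 + (-183)² - 45*(-183))) = -80953/(4/(448 + 33489 + 8235)) = -80953/(4/42172) = -80953/(4*(1/42172)) = -80953/1/10543 = -80953*10543 = -853487479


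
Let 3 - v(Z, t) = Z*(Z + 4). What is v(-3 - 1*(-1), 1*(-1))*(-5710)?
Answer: -39970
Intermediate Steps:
v(Z, t) = 3 - Z*(4 + Z) (v(Z, t) = 3 - Z*(Z + 4) = 3 - Z*(4 + Z))
v(-3 - 1*(-1), 1*(-1))*(-5710) = (3 - (-3 - 1*(-1))² - 4*(-3 - 1*(-1)))*(-5710) = (3 - (-3 + 1)² - 4*(-3 + 1))*(-5710) = (3 - 1*(-2)² - 4*(-2))*(-5710) = (3 - 1*4 + 8)*(-5710) = (3 - 4 + 8)*(-5710) = 7*(-5710) = -39970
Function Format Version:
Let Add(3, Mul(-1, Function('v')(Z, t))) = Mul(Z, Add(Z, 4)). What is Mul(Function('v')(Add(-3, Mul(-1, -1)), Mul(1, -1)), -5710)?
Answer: -39970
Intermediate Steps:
Function('v')(Z, t) = Add(3, Mul(-1, Z, Add(4, Z))) (Function('v')(Z, t) = Add(3, Mul(-1, Mul(Z, Add(Z, 4)))) = Add(3, Mul(-1, Mul(Z, Add(4, Z)))) = Add(3, Mul(-1, Z, Add(4, Z))))
Mul(Function('v')(Add(-3, Mul(-1, -1)), Mul(1, -1)), -5710) = Mul(Add(3, Mul(-1, Pow(Add(-3, Mul(-1, -1)), 2)), Mul(-4, Add(-3, Mul(-1, -1)))), -5710) = Mul(Add(3, Mul(-1, Pow(Add(-3, 1), 2)), Mul(-4, Add(-3, 1))), -5710) = Mul(Add(3, Mul(-1, Pow(-2, 2)), Mul(-4, -2)), -5710) = Mul(Add(3, Mul(-1, 4), 8), -5710) = Mul(Add(3, -4, 8), -5710) = Mul(7, -5710) = -39970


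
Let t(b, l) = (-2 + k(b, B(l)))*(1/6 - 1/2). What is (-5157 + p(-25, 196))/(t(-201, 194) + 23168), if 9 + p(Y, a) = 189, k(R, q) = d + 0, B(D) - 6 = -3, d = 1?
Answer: -14931/69505 ≈ -0.21482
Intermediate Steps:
B(D) = 3 (B(D) = 6 - 3 = 3)
k(R, q) = 1 (k(R, q) = 1 + 0 = 1)
p(Y, a) = 180 (p(Y, a) = -9 + 189 = 180)
t(b, l) = ⅓ (t(b, l) = (-2 + 1)*(1/6 - 1/2) = -(1*(⅙) - 1*½) = -(⅙ - ½) = -1*(-⅓) = ⅓)
(-5157 + p(-25, 196))/(t(-201, 194) + 23168) = (-5157 + 180)/(⅓ + 23168) = -4977/69505/3 = -4977*3/69505 = -14931/69505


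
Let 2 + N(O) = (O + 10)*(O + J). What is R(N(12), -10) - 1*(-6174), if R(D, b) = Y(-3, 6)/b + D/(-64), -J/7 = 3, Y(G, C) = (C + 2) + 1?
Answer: 247049/40 ≈ 6176.2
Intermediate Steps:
Y(G, C) = 3 + C (Y(G, C) = (2 + C) + 1 = 3 + C)
J = -21 (J = -7*3 = -21)
N(O) = -2 + (-21 + O)*(10 + O) (N(O) = -2 + (O + 10)*(O - 21) = -2 + (10 + O)*(-21 + O) = -2 + (-21 + O)*(10 + O))
R(D, b) = 9/b - D/64 (R(D, b) = (3 + 6)/b + D/(-64) = 9/b + D*(-1/64) = 9/b - D/64)
R(N(12), -10) - 1*(-6174) = (9/(-10) - (-212 + 12² - 11*12)/64) - 1*(-6174) = (9*(-⅒) - (-212 + 144 - 132)/64) + 6174 = (-9/10 - 1/64*(-200)) + 6174 = (-9/10 + 25/8) + 6174 = 89/40 + 6174 = 247049/40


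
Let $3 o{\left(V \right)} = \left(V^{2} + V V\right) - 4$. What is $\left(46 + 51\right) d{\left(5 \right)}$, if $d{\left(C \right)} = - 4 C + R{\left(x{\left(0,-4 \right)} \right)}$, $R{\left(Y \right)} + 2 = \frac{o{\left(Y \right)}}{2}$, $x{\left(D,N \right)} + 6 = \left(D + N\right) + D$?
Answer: $\frac{3104}{3} \approx 1034.7$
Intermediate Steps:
$x{\left(D,N \right)} = -6 + N + 2 D$ ($x{\left(D,N \right)} = -6 + \left(\left(D + N\right) + D\right) = -6 + \left(N + 2 D\right) = -6 + N + 2 D$)
$o{\left(V \right)} = - \frac{4}{3} + \frac{2 V^{2}}{3}$ ($o{\left(V \right)} = \frac{\left(V^{2} + V V\right) - 4}{3} = \frac{\left(V^{2} + V^{2}\right) - 4}{3} = \frac{2 V^{2} - 4}{3} = \frac{-4 + 2 V^{2}}{3} = - \frac{4}{3} + \frac{2 V^{2}}{3}$)
$R{\left(Y \right)} = - \frac{8}{3} + \frac{Y^{2}}{3}$ ($R{\left(Y \right)} = -2 + \frac{- \frac{4}{3} + \frac{2 Y^{2}}{3}}{2} = -2 + \left(- \frac{4}{3} + \frac{2 Y^{2}}{3}\right) \frac{1}{2} = -2 + \left(- \frac{2}{3} + \frac{Y^{2}}{3}\right) = - \frac{8}{3} + \frac{Y^{2}}{3}$)
$d{\left(C \right)} = \frac{92}{3} - 4 C$ ($d{\left(C \right)} = - 4 C - \left(\frac{8}{3} - \frac{\left(-6 - 4 + 2 \cdot 0\right)^{2}}{3}\right) = - 4 C - \left(\frac{8}{3} - \frac{\left(-6 - 4 + 0\right)^{2}}{3}\right) = - 4 C - \left(\frac{8}{3} - \frac{\left(-10\right)^{2}}{3}\right) = - 4 C + \left(- \frac{8}{3} + \frac{1}{3} \cdot 100\right) = - 4 C + \left(- \frac{8}{3} + \frac{100}{3}\right) = - 4 C + \frac{92}{3} = \frac{92}{3} - 4 C$)
$\left(46 + 51\right) d{\left(5 \right)} = \left(46 + 51\right) \left(\frac{92}{3} - 20\right) = 97 \left(\frac{92}{3} - 20\right) = 97 \cdot \frac{32}{3} = \frac{3104}{3}$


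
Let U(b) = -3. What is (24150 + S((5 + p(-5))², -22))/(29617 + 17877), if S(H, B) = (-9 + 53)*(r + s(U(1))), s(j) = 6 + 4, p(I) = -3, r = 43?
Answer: 13241/23747 ≈ 0.55759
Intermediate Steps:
s(j) = 10
S(H, B) = 2332 (S(H, B) = (-9 + 53)*(43 + 10) = 44*53 = 2332)
(24150 + S((5 + p(-5))², -22))/(29617 + 17877) = (24150 + 2332)/(29617 + 17877) = 26482/47494 = 26482*(1/47494) = 13241/23747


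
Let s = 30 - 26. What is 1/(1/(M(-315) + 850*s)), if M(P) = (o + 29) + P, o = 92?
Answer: 3206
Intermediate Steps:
s = 4
M(P) = 121 + P (M(P) = (92 + 29) + P = 121 + P)
1/(1/(M(-315) + 850*s)) = 1/(1/((121 - 315) + 850*4)) = 1/(1/(-194 + 3400)) = 1/(1/3206) = 3206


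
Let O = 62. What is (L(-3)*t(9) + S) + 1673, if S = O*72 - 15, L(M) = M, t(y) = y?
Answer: 6095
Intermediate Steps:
S = 4449 (S = 62*72 - 15 = 4464 - 15 = 4449)
(L(-3)*t(9) + S) + 1673 = (-3*9 + 4449) + 1673 = (-27 + 4449) + 1673 = 4422 + 1673 = 6095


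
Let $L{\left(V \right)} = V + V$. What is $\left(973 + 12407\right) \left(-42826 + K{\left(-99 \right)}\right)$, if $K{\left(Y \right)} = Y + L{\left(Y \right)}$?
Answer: $-576985740$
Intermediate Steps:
$L{\left(V \right)} = 2 V$
$K{\left(Y \right)} = 3 Y$ ($K{\left(Y \right)} = Y + 2 Y = 3 Y$)
$\left(973 + 12407\right) \left(-42826 + K{\left(-99 \right)}\right) = \left(973 + 12407\right) \left(-42826 + 3 \left(-99\right)\right) = 13380 \left(-42826 - 297\right) = 13380 \left(-43123\right) = -576985740$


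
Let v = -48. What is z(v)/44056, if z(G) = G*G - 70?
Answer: 1117/22028 ≈ 0.050708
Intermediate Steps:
z(G) = -70 + G**2 (z(G) = G**2 - 70 = -70 + G**2)
z(v)/44056 = (-70 + (-48)**2)/44056 = (-70 + 2304)*(1/44056) = 2234*(1/44056) = 1117/22028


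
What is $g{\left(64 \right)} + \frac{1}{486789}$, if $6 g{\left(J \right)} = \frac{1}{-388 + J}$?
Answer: $- \frac{161615}{315439272} \approx -0.00051235$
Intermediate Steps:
$g{\left(J \right)} = \frac{1}{6 \left(-388 + J\right)}$
$g{\left(64 \right)} + \frac{1}{486789} = \frac{1}{6 \left(-388 + 64\right)} + \frac{1}{486789} = \frac{1}{6 \left(-324\right)} + \frac{1}{486789} = \frac{1}{6} \left(- \frac{1}{324}\right) + \frac{1}{486789} = - \frac{1}{1944} + \frac{1}{486789} = - \frac{161615}{315439272}$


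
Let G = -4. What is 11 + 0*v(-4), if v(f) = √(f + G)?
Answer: 11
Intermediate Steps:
v(f) = √(-4 + f) (v(f) = √(f - 4) = √(-4 + f))
11 + 0*v(-4) = 11 + 0*√(-4 - 4) = 11 + 0*√(-8) = 11 + 0*(2*I*√2) = 11 + 0 = 11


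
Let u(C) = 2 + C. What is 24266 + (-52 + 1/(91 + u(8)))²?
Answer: 275110467/10201 ≈ 26969.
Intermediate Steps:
24266 + (-52 + 1/(91 + u(8)))² = 24266 + (-52 + 1/(91 + (2 + 8)))² = 24266 + (-52 + 1/(91 + 10))² = 24266 + (-52 + 1/101)² = 24266 + (-5251/101)² = 24266 + 27573001/10201 = 275110467/10201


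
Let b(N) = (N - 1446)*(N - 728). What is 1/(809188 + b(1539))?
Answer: 1/884611 ≈ 1.1304e-6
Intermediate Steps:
b(N) = (-1446 + N)*(-728 + N)
1/(809188 + b(1539)) = 1/(809188 + (1052688 + 1539² - 2174*1539)) = 1/(809188 + (1052688 + 2368521 - 3345786)) = 1/(809188 + 75423) = 1/884611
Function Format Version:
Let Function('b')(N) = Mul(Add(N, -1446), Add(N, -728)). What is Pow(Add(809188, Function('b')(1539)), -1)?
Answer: Rational(1, 884611) ≈ 1.1304e-6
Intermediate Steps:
Function('b')(N) = Mul(Add(-1446, N), Add(-728, N))
Pow(Add(809188, Function('b')(1539)), -1) = Pow(Add(809188, Add(1052688, Pow(1539, 2), Mul(-2174, 1539))), -1) = Pow(Add(809188, Add(1052688, 2368521, -3345786)), -1) = Pow(Add(809188, 75423), -1) = Pow(884611, -1) = Rational(1, 884611)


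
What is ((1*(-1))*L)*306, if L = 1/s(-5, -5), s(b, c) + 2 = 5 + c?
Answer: 153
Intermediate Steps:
s(b, c) = 3 + c (s(b, c) = -2 + (5 + c) = 3 + c)
L = -1/2 (L = 1/(3 - 5) = 1/(-2) = -1/2 ≈ -0.50000)
((1*(-1))*L)*306 = ((1*(-1))*(-1/2))*306 = -1*(-1/2)*306 = (1/2)*306 = 153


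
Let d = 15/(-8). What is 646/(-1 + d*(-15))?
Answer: 5168/217 ≈ 23.816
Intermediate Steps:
d = -15/8 (d = 15*(-1/8) = -15/8 ≈ -1.8750)
646/(-1 + d*(-15)) = 646/(-1 - 15/8*(-15)) = 646/(-1 + 225/8) = 646/(217/8) = 646*(8/217) = 5168/217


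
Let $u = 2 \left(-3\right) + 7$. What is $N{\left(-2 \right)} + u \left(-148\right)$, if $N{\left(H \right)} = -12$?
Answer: $-160$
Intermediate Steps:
$u = 1$ ($u = -6 + 7 = 1$)
$N{\left(-2 \right)} + u \left(-148\right) = -12 + 1 \left(-148\right) = -12 - 148 = -160$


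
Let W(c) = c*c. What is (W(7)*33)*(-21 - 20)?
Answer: -66297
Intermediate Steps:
W(c) = c²
(W(7)*33)*(-21 - 20) = (7²*33)*(-21 - 20) = (49*33)*(-41) = 1617*(-41) = -66297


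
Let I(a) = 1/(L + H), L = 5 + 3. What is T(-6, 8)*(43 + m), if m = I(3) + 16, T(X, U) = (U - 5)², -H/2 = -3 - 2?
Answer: 1063/2 ≈ 531.50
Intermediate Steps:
H = 10 (H = -2*(-3 - 2) = -2*(-5) = 10)
T(X, U) = (-5 + U)²
L = 8
I(a) = 1/18 (I(a) = 1/(8 + 10) = 1/18)
m = 289/18 (m = 1/18 + 16 = 289/18 ≈ 16.056)
T(-6, 8)*(43 + m) = (-5 + 8)²*(43 + 289/18) = 3²*(1063/18) = 9*(1063/18) = 1063/2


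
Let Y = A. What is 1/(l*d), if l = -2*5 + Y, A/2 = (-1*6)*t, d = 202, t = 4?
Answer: -1/11716 ≈ -8.5353e-5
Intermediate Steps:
A = -48 (A = 2*(-1*6*4) = 2*(-6*4) = 2*(-24) = -48)
Y = -48
l = -58 (l = -2*5 - 48 = -10 - 48 = -58)
1/(l*d) = 1/(-58*202) = 1/(-11716) = -1/11716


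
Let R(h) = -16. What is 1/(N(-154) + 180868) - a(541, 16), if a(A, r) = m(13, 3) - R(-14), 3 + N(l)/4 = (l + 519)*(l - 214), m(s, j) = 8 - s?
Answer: -3920665/356424 ≈ -11.000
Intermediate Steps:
N(l) = -12 + 4*(-214 + l)*(519 + l) (N(l) = -12 + 4*((l + 519)*(l - 214)) = -12 + 4*((519 + l)*(-214 + l)) = -12 + 4*((-214 + l)*(519 + l)) = -12 + 4*(-214 + l)*(519 + l))
a(A, r) = 11 (a(A, r) = (8 - 1*13) - 1*(-16) = (8 - 13) + 16 = -5 + 16 = 11)
1/(N(-154) + 180868) - a(541, 16) = 1/((-444276 + 4*(-154)² + 1220*(-154)) + 180868) - 1*11 = 1/((-444276 + 4*23716 - 187880) + 180868) - 11 = 1/((-444276 + 94864 - 187880) + 180868) - 11 = 1/(-537292 + 180868) - 11 = 1/(-356424) - 11 = -1/356424 - 11 = -3920665/356424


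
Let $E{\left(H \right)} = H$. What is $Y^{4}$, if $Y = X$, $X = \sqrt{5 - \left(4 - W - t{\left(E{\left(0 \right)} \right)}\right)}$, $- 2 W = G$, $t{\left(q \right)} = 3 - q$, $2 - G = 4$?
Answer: $25$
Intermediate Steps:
$G = -2$ ($G = 2 - 4 = -2$)
$W = 1$ ($W = \left(- \frac{1}{2}\right) \left(-2\right) = 1$)
$X = \sqrt{5}$ ($X = \sqrt{5 + \left(\left(1 + \left(3 - 0\right)\right) - 4\right)} = \sqrt{5 + \left(\left(1 + \left(3 + 0\right)\right) - 4\right)} = \sqrt{5 + \left(\left(1 + 3\right) - 4\right)} = \sqrt{5 + \left(4 - 4\right)} = \sqrt{5 + 0} = \sqrt{5} \approx 2.2361$)
$Y = \sqrt{5} \approx 2.2361$
$Y^{4} = \left(\sqrt{5}\right)^{4} = 25$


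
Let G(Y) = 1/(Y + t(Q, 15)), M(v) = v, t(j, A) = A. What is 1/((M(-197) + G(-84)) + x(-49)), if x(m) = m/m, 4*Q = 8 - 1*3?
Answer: -69/13525 ≈ -0.0051017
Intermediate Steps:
Q = 5/4 (Q = (8 - 1*3)/4 = (8 - 3)/4 = (¼)*5 = 5/4 ≈ 1.2500)
x(m) = 1
G(Y) = 1/(15 + Y) (G(Y) = 1/(Y + 15) = 1/(15 + Y))
1/((M(-197) + G(-84)) + x(-49)) = 1/((-197 + 1/(15 - 84)) + 1) = 1/((-197 + 1/(-69)) + 1) = 1/((-197 - 1/69) + 1) = 1/(-13594/69 + 1) = 1/(-13525/69) = -69/13525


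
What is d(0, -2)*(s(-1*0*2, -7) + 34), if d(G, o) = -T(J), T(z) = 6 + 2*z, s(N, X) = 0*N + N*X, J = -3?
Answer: 0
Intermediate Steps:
s(N, X) = N*X (s(N, X) = 0 + N*X = N*X)
d(G, o) = 0 (d(G, o) = -(6 + 2*(-3)) = -(6 - 6) = -1*0 = 0)
d(0, -2)*(s(-1*0*2, -7) + 34) = 0*((-1*0*2)*(-7) + 34) = 0*((0*2)*(-7) + 34) = 0*(0*(-7) + 34) = 0*(0 + 34) = 0*34 = 0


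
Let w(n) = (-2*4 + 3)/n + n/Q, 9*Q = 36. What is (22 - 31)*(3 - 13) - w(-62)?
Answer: 3268/31 ≈ 105.42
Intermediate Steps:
Q = 4 (Q = (⅑)*36 = 4)
w(n) = -5/n + n/4 (w(n) = (-2*4 + 3)/n + n/4 = (-8 + 3)/n + n*(¼) = -5/n + n/4)
(22 - 31)*(3 - 13) - w(-62) = (22 - 31)*(3 - 13) - (-5/(-62) + (¼)*(-62)) = -9*(-10) - (-5*(-1/62) - 31/2) = 90 - (5/62 - 31/2) = 90 - 1*(-478/31) = 90 + 478/31 = 3268/31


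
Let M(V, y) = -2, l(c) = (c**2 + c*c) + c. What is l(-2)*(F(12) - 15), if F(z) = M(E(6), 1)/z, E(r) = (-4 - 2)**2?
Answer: -91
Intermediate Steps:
l(c) = c + 2*c**2 (l(c) = (c**2 + c**2) + c = 2*c**2 + c = c + 2*c**2)
E(r) = 36 (E(r) = (-6)**2 = 36)
F(z) = -2/z
l(-2)*(F(12) - 15) = (-2*(1 + 2*(-2)))*(-2/12 - 15) = (-2*(1 - 4))*(-2*1/12 - 15) = (-2*(-3))*(-1/6 - 15) = 6*(-91/6) = -91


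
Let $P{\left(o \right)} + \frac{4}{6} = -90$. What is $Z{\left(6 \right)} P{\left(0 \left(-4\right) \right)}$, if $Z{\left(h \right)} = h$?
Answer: $-544$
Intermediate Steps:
$P{\left(o \right)} = - \frac{272}{3}$ ($P{\left(o \right)} = - \frac{2}{3} - 90 = - \frac{272}{3}$)
$Z{\left(6 \right)} P{\left(0 \left(-4\right) \right)} = 6 \left(- \frac{272}{3}\right) = -544$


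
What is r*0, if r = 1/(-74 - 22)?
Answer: 0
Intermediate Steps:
r = -1/96 (r = 1/(-96) = -1/96 ≈ -0.010417)
r*0 = -1/96*0 = 0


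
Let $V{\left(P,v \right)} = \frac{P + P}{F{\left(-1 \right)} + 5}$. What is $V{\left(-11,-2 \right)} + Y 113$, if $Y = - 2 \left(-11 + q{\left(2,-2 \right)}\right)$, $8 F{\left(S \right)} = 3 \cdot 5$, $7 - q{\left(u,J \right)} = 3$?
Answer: $\frac{7894}{5} \approx 1578.8$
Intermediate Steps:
$q{\left(u,J \right)} = 4$ ($q{\left(u,J \right)} = 7 - 3 = 4$)
$F{\left(S \right)} = \frac{15}{8}$ ($F{\left(S \right)} = \frac{3 \cdot 5}{8} = \frac{1}{8} \cdot 15 = \frac{15}{8}$)
$Y = 14$ ($Y = - 2 \left(-11 + 4\right) = \left(-2\right) \left(-7\right) = 14$)
$V{\left(P,v \right)} = \frac{16 P}{55}$ ($V{\left(P,v \right)} = \frac{P + P}{\frac{15}{8} + 5} = \frac{2 P}{\frac{55}{8}} = 2 P \frac{8}{55} = \frac{16 P}{55}$)
$V{\left(-11,-2 \right)} + Y 113 = \frac{16}{55} \left(-11\right) + 14 \cdot 113 = - \frac{16}{5} + 1582 = \frac{7894}{5}$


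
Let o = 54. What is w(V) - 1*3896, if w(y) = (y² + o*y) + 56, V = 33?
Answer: -969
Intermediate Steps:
w(y) = 56 + y² + 54*y (w(y) = (y² + 54*y) + 56 = 56 + y² + 54*y)
w(V) - 1*3896 = (56 + 33² + 54*33) - 1*3896 = (56 + 1089 + 1782) - 3896 = 2927 - 3896 = -969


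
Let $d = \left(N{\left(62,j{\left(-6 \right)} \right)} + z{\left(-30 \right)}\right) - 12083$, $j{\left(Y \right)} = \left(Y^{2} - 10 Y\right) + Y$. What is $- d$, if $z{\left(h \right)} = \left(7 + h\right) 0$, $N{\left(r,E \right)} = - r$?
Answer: $12145$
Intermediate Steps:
$j{\left(Y \right)} = Y^{2} - 9 Y$
$z{\left(h \right)} = 0$
$d = -12145$ ($d = \left(\left(-1\right) 62 + 0\right) - 12083 = \left(-62 + 0\right) - 12083 = -62 - 12083 = -12145$)
$- d = \left(-1\right) \left(-12145\right) = 12145$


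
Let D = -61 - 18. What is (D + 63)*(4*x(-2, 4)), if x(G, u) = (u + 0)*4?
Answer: -1024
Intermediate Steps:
D = -79
x(G, u) = 4*u (x(G, u) = u*4 = 4*u)
(D + 63)*(4*x(-2, 4)) = (-79 + 63)*(4*(4*4)) = -64*16 = -16*64 = -1024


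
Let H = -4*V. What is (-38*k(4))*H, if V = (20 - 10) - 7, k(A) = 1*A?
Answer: 1824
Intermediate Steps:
k(A) = A
V = 3 (V = 10 - 7 = 3)
H = -12 (H = -4*3 = -12)
(-38*k(4))*H = -38*4*(-12) = -152*(-12) = 1824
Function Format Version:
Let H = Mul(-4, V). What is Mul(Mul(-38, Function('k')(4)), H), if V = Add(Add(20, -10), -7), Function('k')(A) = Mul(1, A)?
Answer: 1824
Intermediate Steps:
Function('k')(A) = A
V = 3 (V = Add(10, -7) = 3)
H = -12 (H = Mul(-4, 3) = -12)
Mul(Mul(-38, Function('k')(4)), H) = Mul(Mul(-38, 4), -12) = Mul(-152, -12) = 1824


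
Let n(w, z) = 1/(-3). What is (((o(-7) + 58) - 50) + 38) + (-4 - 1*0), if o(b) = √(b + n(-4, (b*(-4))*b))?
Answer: 42 + I*√66/3 ≈ 42.0 + 2.708*I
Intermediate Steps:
n(w, z) = -⅓
o(b) = √(-⅓ + b) (o(b) = √(b - ⅓) = √(-⅓ + b))
(((o(-7) + 58) - 50) + 38) + (-4 - 1*0) = (((√(-3 + 9*(-7))/3 + 58) - 50) + 38) + (-4 - 1*0) = (((√(-3 - 63)/3 + 58) - 50) + 38) + (-4 + 0) = (((√(-66)/3 + 58) - 50) + 38) - 4 = ((((I*√66)/3 + 58) - 50) + 38) - 4 = (((I*√66/3 + 58) - 50) + 38) - 4 = (((58 + I*√66/3) - 50) + 38) - 4 = ((8 + I*√66/3) + 38) - 4 = (46 + I*√66/3) - 4 = 42 + I*√66/3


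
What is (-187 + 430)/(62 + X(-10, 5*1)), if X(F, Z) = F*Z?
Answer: 81/4 ≈ 20.250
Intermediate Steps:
(-187 + 430)/(62 + X(-10, 5*1)) = (-187 + 430)/(62 - 50) = 243/(62 - 10*5) = 243/(62 - 50) = 243/12 = 243*(1/12) = 81/4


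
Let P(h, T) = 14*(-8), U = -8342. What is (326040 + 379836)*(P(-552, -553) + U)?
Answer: -5967475704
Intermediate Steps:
P(h, T) = -112
(326040 + 379836)*(P(-552, -553) + U) = (326040 + 379836)*(-112 - 8342) = 705876*(-8454) = -5967475704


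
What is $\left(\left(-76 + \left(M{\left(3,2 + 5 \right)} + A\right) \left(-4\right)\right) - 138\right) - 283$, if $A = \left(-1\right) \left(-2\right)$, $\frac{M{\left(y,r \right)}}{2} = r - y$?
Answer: $-537$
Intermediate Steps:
$M{\left(y,r \right)} = - 2 y + 2 r$ ($M{\left(y,r \right)} = 2 \left(r - y\right) = - 2 y + 2 r$)
$A = 2$
$\left(\left(-76 + \left(M{\left(3,2 + 5 \right)} + A\right) \left(-4\right)\right) - 138\right) - 283 = \left(\left(-76 + \left(\left(\left(-2\right) 3 + 2 \left(2 + 5\right)\right) + 2\right) \left(-4\right)\right) - 138\right) - 283 = \left(\left(-76 + \left(\left(-6 + 2 \cdot 7\right) + 2\right) \left(-4\right)\right) - 138\right) - 283 = \left(\left(-76 + \left(\left(-6 + 14\right) + 2\right) \left(-4\right)\right) - 138\right) - 283 = \left(\left(-76 + \left(8 + 2\right) \left(-4\right)\right) - 138\right) - 283 = \left(\left(-76 + 10 \left(-4\right)\right) - 138\right) - 283 = \left(\left(-76 - 40\right) - 138\right) - 283 = \left(-116 - 138\right) - 283 = -254 - 283 = -537$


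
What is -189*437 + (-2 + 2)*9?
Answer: -82593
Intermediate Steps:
-189*437 + (-2 + 2)*9 = -82593 + 0*9 = -82593 + 0 = -82593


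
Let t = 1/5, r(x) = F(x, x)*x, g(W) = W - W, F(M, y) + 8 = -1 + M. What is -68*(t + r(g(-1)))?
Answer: -68/5 ≈ -13.600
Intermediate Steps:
F(M, y) = -9 + M (F(M, y) = -8 + (-1 + M) = -9 + M)
g(W) = 0
r(x) = x*(-9 + x) (r(x) = (-9 + x)*x = x*(-9 + x))
t = ⅕ ≈ 0.20000
-68*(t + r(g(-1))) = -68*(⅕ + 0*(-9 + 0)) = -68*(⅕ + 0*(-9)) = -68*(⅕ + 0) = -68*⅕ = -68/5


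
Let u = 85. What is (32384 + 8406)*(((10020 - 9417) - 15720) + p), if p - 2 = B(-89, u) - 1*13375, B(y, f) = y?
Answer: -1165737410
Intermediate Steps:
p = -13462 (p = 2 + (-89 - 1*13375) = 2 + (-89 - 13375) = 2 - 13464 = -13462)
(32384 + 8406)*(((10020 - 9417) - 15720) + p) = (32384 + 8406)*(((10020 - 9417) - 15720) - 13462) = 40790*((603 - 15720) - 13462) = 40790*(-15117 - 13462) = 40790*(-28579) = -1165737410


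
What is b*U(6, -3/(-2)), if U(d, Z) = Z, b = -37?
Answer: -111/2 ≈ -55.500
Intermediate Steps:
b*U(6, -3/(-2)) = -(-111)/(-2) = -(-111)*(-1)/2 = -37*3/2 = -111/2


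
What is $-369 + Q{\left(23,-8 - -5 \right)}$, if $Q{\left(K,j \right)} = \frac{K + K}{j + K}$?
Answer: $- \frac{3667}{10} \approx -366.7$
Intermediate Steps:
$Q{\left(K,j \right)} = \frac{2 K}{K + j}$
$-369 + Q{\left(23,-8 - -5 \right)} = -369 + 2 \cdot 23 \frac{1}{23 - 3} = -369 + 2 \cdot 23 \cdot \frac{1}{20} = -369 + \frac{23}{10} = - \frac{3667}{10}$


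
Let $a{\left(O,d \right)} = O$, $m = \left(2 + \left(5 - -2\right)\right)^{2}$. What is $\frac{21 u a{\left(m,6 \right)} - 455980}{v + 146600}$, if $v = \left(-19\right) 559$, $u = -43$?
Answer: $- \frac{529123}{135979} \approx -3.8912$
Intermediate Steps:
$m = 81$ ($m = \left(2 + \left(5 + 2\right)\right)^{2} = \left(2 + 7\right)^{2} = 9^{2} = 81$)
$v = -10621$
$\frac{21 u a{\left(m,6 \right)} - 455980}{v + 146600} = \frac{21 \left(-43\right) 81 - 455980}{-10621 + 146600} = \frac{\left(-903\right) 81 - 455980}{135979} = \left(-73143 - 455980\right) \frac{1}{135979} = \left(-529123\right) \frac{1}{135979} = - \frac{529123}{135979}$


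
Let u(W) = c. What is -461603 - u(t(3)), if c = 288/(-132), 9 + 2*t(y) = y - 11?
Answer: -5077609/11 ≈ -4.6160e+5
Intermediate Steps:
t(y) = -10 + y/2 (t(y) = -9/2 + (y - 11)/2 = -9/2 + (-11 + y)/2 = -9/2 + (-11/2 + y/2) = -10 + y/2)
c = -24/11 (c = 288*(-1/132) = -24/11 ≈ -2.1818)
u(W) = -24/11
-461603 - u(t(3)) = -461603 - 1*(-24/11) = -461603 + 24/11 = -5077609/11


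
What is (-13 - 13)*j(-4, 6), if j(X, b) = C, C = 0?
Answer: 0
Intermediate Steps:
j(X, b) = 0
(-13 - 13)*j(-4, 6) = (-13 - 13)*0 = -26*0 = 0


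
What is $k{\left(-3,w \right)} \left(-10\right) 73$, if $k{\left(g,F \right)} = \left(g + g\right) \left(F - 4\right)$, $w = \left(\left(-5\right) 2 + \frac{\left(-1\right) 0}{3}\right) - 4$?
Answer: $-78840$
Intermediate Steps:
$w = -14$ ($w = \left(-10 + 0 \cdot \frac{1}{3}\right) - 4 = \left(-10 + 0\right) - 4 = -10 - 4 = -14$)
$k{\left(g,F \right)} = 2 g \left(-4 + F\right)$
$k{\left(-3,w \right)} \left(-10\right) 73 = 2 \left(-3\right) \left(-4 - 14\right) \left(-10\right) 73 = 2 \left(-3\right) \left(-18\right) \left(-10\right) 73 = 108 \left(-10\right) 73 = \left(-1080\right) 73 = -78840$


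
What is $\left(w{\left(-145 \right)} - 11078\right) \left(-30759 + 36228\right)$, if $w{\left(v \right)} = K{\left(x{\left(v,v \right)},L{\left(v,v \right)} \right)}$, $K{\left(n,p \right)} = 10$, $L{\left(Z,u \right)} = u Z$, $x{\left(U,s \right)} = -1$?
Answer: $-60530892$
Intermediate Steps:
$L{\left(Z,u \right)} = Z u$
$w{\left(v \right)} = 10$
$\left(w{\left(-145 \right)} - 11078\right) \left(-30759 + 36228\right) = \left(10 - 11078\right) \left(-30759 + 36228\right) = \left(-11068\right) 5469 = -60530892$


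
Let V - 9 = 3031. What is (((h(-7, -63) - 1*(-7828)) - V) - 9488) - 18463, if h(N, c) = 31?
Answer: -23132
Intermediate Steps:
V = 3040 (V = 9 + 3031 = 3040)
(((h(-7, -63) - 1*(-7828)) - V) - 9488) - 18463 = (((31 - 1*(-7828)) - 1*3040) - 9488) - 18463 = (((31 + 7828) - 3040) - 9488) - 18463 = ((7859 - 3040) - 9488) - 18463 = (4819 - 9488) - 18463 = -4669 - 18463 = -23132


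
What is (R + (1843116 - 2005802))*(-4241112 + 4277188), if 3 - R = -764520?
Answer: 21711871612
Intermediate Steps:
R = 764523 (R = 3 - 1*(-764520) = 3 + 764520 = 764523)
(R + (1843116 - 2005802))*(-4241112 + 4277188) = (764523 + (1843116 - 2005802))*(-4241112 + 4277188) = (764523 - 162686)*36076 = 601837*36076 = 21711871612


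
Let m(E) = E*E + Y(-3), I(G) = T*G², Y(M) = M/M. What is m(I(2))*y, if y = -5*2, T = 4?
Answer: -2570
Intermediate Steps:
Y(M) = 1
I(G) = 4*G²
y = -10
m(E) = 1 + E² (m(E) = E*E + 1 = E² + 1 = 1 + E²)
m(I(2))*y = (1 + (4*2²)²)*(-10) = (1 + (4*4)²)*(-10) = (1 + 16²)*(-10) = (1 + 256)*(-10) = 257*(-10) = -2570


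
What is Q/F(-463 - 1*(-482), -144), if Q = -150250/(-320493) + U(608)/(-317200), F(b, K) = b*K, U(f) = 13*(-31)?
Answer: -3676035283/21395599891200 ≈ -0.00017181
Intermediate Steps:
U(f) = -403
F(b, K) = K*b
Q = 3676035283/7820029200 (Q = -150250/(-320493) - 403/(-317200) = -150250*(-1/320493) - 403*(-1/317200) = 150250/320493 + 31/24400 = 3676035283/7820029200 ≈ 0.47008)
Q/F(-463 - 1*(-482), -144) = 3676035283/(7820029200*((-144*(-463 - 1*(-482))))) = 3676035283/(7820029200*((-144*(-463 + 482)))) = 3676035283/(7820029200*((-144*19))) = (3676035283/7820029200)/(-2736) = (3676035283/7820029200)*(-1/2736) = -3676035283/21395599891200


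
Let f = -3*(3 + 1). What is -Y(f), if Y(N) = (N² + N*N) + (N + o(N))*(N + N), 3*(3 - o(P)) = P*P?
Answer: -1656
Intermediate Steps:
o(P) = 3 - P²/3 (o(P) = 3 - P*P/3 = 3 - P²/3)
f = -12 (f = -3*4 = -12)
Y(N) = 2*N² + 2*N*(3 + N - N²/3) (Y(N) = (N² + N*N) + (N + (3 - N²/3))*(N + N) = (N² + N²) + (3 + N - N²/3)*(2*N) = 2*N² + 2*N*(3 + N - N²/3))
-Y(f) = -2*(-12)*(9 - 1*(-12)² + 6*(-12))/3 = -2*(-12)*(9 - 1*144 - 72)/3 = -2*(-12)*(9 - 144 - 72)/3 = -2*(-12)*(-207)/3 = -1*1656 = -1656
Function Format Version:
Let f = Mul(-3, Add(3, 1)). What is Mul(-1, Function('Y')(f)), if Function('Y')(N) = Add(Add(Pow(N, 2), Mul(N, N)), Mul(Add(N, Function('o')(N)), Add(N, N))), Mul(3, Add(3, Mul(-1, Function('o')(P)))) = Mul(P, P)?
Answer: -1656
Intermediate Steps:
Function('o')(P) = Add(3, Mul(Rational(-1, 3), Pow(P, 2))) (Function('o')(P) = Add(3, Mul(Rational(-1, 3), Mul(P, P))) = Add(3, Mul(Rational(-1, 3), Pow(P, 2))))
f = -12 (f = Mul(-3, 4) = -12)
Function('Y')(N) = Add(Mul(2, Pow(N, 2)), Mul(2, N, Add(3, N, Mul(Rational(-1, 3), Pow(N, 2))))) (Function('Y')(N) = Add(Add(Pow(N, 2), Mul(N, N)), Mul(Add(N, Add(3, Mul(Rational(-1, 3), Pow(N, 2)))), Add(N, N))) = Add(Add(Pow(N, 2), Pow(N, 2)), Mul(Add(3, N, Mul(Rational(-1, 3), Pow(N, 2))), Mul(2, N))) = Add(Mul(2, Pow(N, 2)), Mul(2, N, Add(3, N, Mul(Rational(-1, 3), Pow(N, 2))))))
Mul(-1, Function('Y')(f)) = Mul(-1, Mul(Rational(2, 3), -12, Add(9, Mul(-1, Pow(-12, 2)), Mul(6, -12)))) = Mul(-1, Mul(Rational(2, 3), -12, Add(9, Mul(-1, 144), -72))) = Mul(-1, Mul(Rational(2, 3), -12, Add(9, -144, -72))) = Mul(-1, Mul(Rational(2, 3), -12, -207)) = Mul(-1, 1656) = -1656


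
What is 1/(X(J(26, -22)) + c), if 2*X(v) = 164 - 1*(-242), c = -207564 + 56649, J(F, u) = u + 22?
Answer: -1/150712 ≈ -6.6352e-6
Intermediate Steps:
J(F, u) = 22 + u
c = -150915
X(v) = 203 (X(v) = (164 - 1*(-242))/2 = (164 + 242)/2 = (½)*406 = 203)
1/(X(J(26, -22)) + c) = 1/(203 - 150915) = 1/(-150712) = -1/150712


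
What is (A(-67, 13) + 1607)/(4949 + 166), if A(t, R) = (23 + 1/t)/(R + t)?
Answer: 2906293/9253035 ≈ 0.31409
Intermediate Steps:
A(t, R) = (23 + 1/t)/(R + t)
(A(-67, 13) + 1607)/(4949 + 166) = ((1 + 23*(-67))/((-67)*(13 - 67)) + 1607)/(4949 + 166) = (-1/67*(1 - 1541)/(-54) + 1607)/5115 = (-1/67*(-1/54)*(-1540) + 1607)*(1/5115) = (-770/1809 + 1607)*(1/5115) = (2906293/1809)*(1/5115) = 2906293/9253035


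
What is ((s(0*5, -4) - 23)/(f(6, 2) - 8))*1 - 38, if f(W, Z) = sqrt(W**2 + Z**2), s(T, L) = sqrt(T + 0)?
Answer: -91/3 + 23*sqrt(10)/12 ≈ -24.272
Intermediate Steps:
s(T, L) = sqrt(T)
((s(0*5, -4) - 23)/(f(6, 2) - 8))*1 - 38 = ((sqrt(0*5) - 23)/(sqrt(6**2 + 2**2) - 8))*1 - 38 = ((sqrt(0) - 23)/(sqrt(36 + 4) - 8))*1 - 38 = ((0 - 23)/(sqrt(40) - 8))*1 - 38 = -23/(2*sqrt(10) - 8)*1 - 38 = -23/(-8 + 2*sqrt(10))*1 - 38 = -23/(-8 + 2*sqrt(10)) - 38 = -38 - 23/(-8 + 2*sqrt(10))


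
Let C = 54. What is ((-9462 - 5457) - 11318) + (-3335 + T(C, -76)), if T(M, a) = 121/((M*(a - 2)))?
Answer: -124557385/4212 ≈ -29572.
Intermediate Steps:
T(M, a) = 121/(M*(-2 + a)) (T(M, a) = 121/((M*(-2 + a))) = 121*(1/(M*(-2 + a))) = 121/(M*(-2 + a)))
((-9462 - 5457) - 11318) + (-3335 + T(C, -76)) = ((-9462 - 5457) - 11318) + (-3335 + 121/(54*(-2 - 76))) = (-14919 - 11318) + (-3335 + 121*(1/54)/(-78)) = -26237 + (-3335 + 121*(1/54)*(-1/78)) = -26237 + (-3335 - 121/4212) = -26237 - 14047141/4212 = -124557385/4212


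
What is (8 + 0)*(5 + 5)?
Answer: 80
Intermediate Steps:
(8 + 0)*(5 + 5) = 8*10 = 80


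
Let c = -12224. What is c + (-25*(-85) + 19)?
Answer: -10080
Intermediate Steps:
c + (-25*(-85) + 19) = -12224 + (-25*(-85) + 19) = -12224 + (2125 + 19) = -12224 + 2144 = -10080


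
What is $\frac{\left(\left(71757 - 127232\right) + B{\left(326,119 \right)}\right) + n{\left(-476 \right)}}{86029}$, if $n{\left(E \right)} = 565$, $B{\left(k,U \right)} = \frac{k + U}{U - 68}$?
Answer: $- \frac{2799965}{4387479} \approx -0.63817$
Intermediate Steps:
$B{\left(k,U \right)} = \frac{U + k}{-68 + U}$
$\frac{\left(\left(71757 - 127232\right) + B{\left(326,119 \right)}\right) + n{\left(-476 \right)}}{86029} = \frac{\left(\left(71757 - 127232\right) + \frac{119 + 326}{-68 + 119}\right) + 565}{86029} = \left(\left(-55475 + \frac{1}{51} \cdot 445\right) + 565\right) \frac{1}{86029} = \left(\left(-55475 + \frac{445}{51}\right) + 565\right) \frac{1}{86029} = \left(- \frac{2828780}{51} + 565\right) \frac{1}{86029} = \left(- \frac{2799965}{51}\right) \frac{1}{86029} = - \frac{2799965}{4387479}$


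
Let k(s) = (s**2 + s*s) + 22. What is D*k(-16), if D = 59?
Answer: 31506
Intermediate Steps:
k(s) = 22 + 2*s**2 (k(s) = (s**2 + s**2) + 22 = 2*s**2 + 22 = 22 + 2*s**2)
D*k(-16) = 59*(22 + 2*(-16)**2) = 59*(22 + 2*256) = 59*(22 + 512) = 59*534 = 31506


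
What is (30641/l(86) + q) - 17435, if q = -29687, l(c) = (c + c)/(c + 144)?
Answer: -528777/86 ≈ -6148.6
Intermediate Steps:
l(c) = 2*c/(144 + c) (l(c) = (2*c)/(144 + c) = 2*c/(144 + c))
(30641/l(86) + q) - 17435 = (30641/((2*86/(144 + 86))) - 29687) - 17435 = (30641/((2*86/230)) - 29687) - 17435 = (30641/((2*86*(1/230))) - 29687) - 17435 = (30641/(86/115) - 29687) - 17435 = (30641*(115/86) - 29687) - 17435 = (3523715/86 - 29687) - 17435 = 970633/86 - 17435 = -528777/86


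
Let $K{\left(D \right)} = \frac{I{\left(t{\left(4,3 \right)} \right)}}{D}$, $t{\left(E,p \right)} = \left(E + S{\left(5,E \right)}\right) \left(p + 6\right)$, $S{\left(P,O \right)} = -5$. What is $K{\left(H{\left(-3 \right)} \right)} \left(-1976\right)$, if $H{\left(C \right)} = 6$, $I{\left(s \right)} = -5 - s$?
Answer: $- \frac{3952}{3} \approx -1317.3$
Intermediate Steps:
$t{\left(E,p \right)} = \left(-5 + E\right) \left(6 + p\right)$ ($t{\left(E,p \right)} = \left(E - 5\right) \left(p + 6\right) = \left(-5 + E\right) \left(6 + p\right)$)
$K{\left(D \right)} = \frac{4}{D}$ ($K{\left(D \right)} = \frac{-5 - \left(-30 - 15 + 6 \cdot 4 + 4 \cdot 3\right)}{D} = \frac{-5 - \left(-30 - 15 + 24 + 12\right)}{D} = \frac{-5 - -9}{D} = \frac{-5 + 9}{D} = \frac{4}{D}$)
$K{\left(H{\left(-3 \right)} \right)} \left(-1976\right) = \frac{4}{6} \left(-1976\right) = 4 \cdot \frac{1}{6} \left(-1976\right) = \frac{2}{3} \left(-1976\right) = - \frac{3952}{3}$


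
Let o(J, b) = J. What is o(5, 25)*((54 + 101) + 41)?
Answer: 980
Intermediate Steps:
o(5, 25)*((54 + 101) + 41) = 5*((54 + 101) + 41) = 5*(155 + 41) = 5*196 = 980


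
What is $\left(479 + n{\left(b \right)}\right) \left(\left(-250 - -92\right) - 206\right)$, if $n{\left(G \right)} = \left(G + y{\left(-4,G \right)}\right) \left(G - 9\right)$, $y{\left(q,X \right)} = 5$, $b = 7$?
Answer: $-165620$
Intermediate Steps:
$n{\left(G \right)} = \left(-9 + G\right) \left(5 + G\right)$ ($n{\left(G \right)} = \left(G + 5\right) \left(G - 9\right) = \left(5 + G\right) \left(-9 + G\right) = \left(-9 + G\right) \left(5 + G\right)$)
$\left(479 + n{\left(b \right)}\right) \left(\left(-250 - -92\right) - 206\right) = \left(479 - \left(73 - 49\right)\right) \left(\left(-250 - -92\right) - 206\right) = \left(479 - 24\right) \left(\left(-250 + 92\right) - 206\right) = \left(479 - 24\right) \left(-158 - 206\right) = 455 \left(-364\right) = -165620$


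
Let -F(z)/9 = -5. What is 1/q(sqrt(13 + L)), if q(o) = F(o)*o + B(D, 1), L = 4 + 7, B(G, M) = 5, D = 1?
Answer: -1/9715 + 18*sqrt(6)/9715 ≈ 0.0044355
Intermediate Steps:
F(z) = 45 (F(z) = -9*(-5) = 45)
L = 11
q(o) = 5 + 45*o (q(o) = 45*o + 5 = 5 + 45*o)
1/q(sqrt(13 + L)) = 1/(5 + 45*sqrt(13 + 11)) = 1/(5 + 45*sqrt(24)) = 1/(5 + 45*(2*sqrt(6))) = 1/(5 + 90*sqrt(6))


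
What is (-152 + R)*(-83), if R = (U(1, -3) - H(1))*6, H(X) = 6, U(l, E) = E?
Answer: 17098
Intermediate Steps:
R = -54 (R = (-3 - 1*6)*6 = (-3 - 6)*6 = -9*6 = -54)
(-152 + R)*(-83) = (-152 - 54)*(-83) = -206*(-83) = 17098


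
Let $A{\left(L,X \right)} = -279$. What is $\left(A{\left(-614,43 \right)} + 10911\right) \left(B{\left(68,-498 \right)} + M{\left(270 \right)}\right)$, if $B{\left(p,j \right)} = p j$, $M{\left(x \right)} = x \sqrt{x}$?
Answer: $-360042048 + 8611920 \sqrt{30} \approx -3.1287 \cdot 10^{8}$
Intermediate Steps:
$M{\left(x \right)} = x^{\frac{3}{2}}$
$B{\left(p,j \right)} = j p$
$\left(A{\left(-614,43 \right)} + 10911\right) \left(B{\left(68,-498 \right)} + M{\left(270 \right)}\right) = \left(-279 + 10911\right) \left(\left(-498\right) 68 + 270^{\frac{3}{2}}\right) = 10632 \left(-33864 + 810 \sqrt{30}\right) = -360042048 + 8611920 \sqrt{30}$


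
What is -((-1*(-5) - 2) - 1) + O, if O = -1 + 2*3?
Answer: 3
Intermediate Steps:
O = 5 (O = -1 + 6 = 5)
-((-1*(-5) - 2) - 1) + O = -((-1*(-5) - 2) - 1) + 5 = -((5 - 2) - 1) + 5 = -(3 - 1) + 5 = -1*2 + 5 = -2 + 5 = 3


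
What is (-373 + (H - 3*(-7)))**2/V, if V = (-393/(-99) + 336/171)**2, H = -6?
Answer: 50384985156/13845841 ≈ 3639.0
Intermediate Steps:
V = 13845841/393129 (V = (-393*(-1/99) + 336*(1/171))**2 = (131/33 + 112/57)**2 = (3721/627)**2 = 13845841/393129 ≈ 35.220)
(-373 + (H - 3*(-7)))**2/V = (-373 + (-6 - 3*(-7)))**2/(13845841/393129) = (-373 + (-6 + 21))**2*(393129/13845841) = (-373 + 15)**2*(393129/13845841) = (-358)**2*(393129/13845841) = 128164*(393129/13845841) = 50384985156/13845841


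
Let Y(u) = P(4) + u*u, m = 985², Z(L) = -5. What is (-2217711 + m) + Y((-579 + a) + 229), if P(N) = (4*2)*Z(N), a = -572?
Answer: -397442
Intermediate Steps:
P(N) = -40 (P(N) = (4*2)*(-5) = 8*(-5) = -40)
m = 970225
Y(u) = -40 + u² (Y(u) = -40 + u*u = -40 + u²)
(-2217711 + m) + Y((-579 + a) + 229) = (-2217711 + 970225) + (-40 + ((-579 - 572) + 229)²) = -1247486 + (-40 + (-1151 + 229)²) = -1247486 + (-40 + (-922)²) = -1247486 + (-40 + 850084) = -1247486 + 850044 = -397442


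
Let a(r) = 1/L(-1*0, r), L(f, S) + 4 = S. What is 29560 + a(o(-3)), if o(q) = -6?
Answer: 295599/10 ≈ 29560.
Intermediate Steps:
L(f, S) = -4 + S
a(r) = 1/(-4 + r)
29560 + a(o(-3)) = 29560 + 1/(-4 - 6) = 29560 + 1/(-10) = 29560 - ⅒ = 295599/10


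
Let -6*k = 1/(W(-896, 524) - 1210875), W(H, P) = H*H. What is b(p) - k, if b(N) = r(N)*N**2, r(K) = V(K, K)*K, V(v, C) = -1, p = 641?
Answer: -644834551659235/2448354 ≈ -2.6337e+8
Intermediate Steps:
r(K) = -K
W(H, P) = H**2
b(N) = -N**3 (b(N) = (-N)*N**2 = -N**3)
k = 1/2448354 (k = -1/(6*((-896)**2 - 1210875)) = -1/(6*(802816 - 1210875)) = -1/6/(-408059) = -1/6*(-1/408059) = 1/2448354 ≈ 4.0844e-7)
b(p) - k = -1*641**3 - 1*1/2448354 = -1*263374721 - 1/2448354 = -263374721 - 1/2448354 = -644834551659235/2448354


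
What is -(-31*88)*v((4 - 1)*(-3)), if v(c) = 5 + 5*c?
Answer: -109120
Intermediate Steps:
-(-31*88)*v((4 - 1)*(-3)) = -(-31*88)*(5 + 5*((4 - 1)*(-3))) = -(-2728)*(5 + 5*(3*(-3))) = -(-2728)*(5 + 5*(-9)) = -(-2728)*(5 - 45) = -(-2728)*(-40) = -1*109120 = -109120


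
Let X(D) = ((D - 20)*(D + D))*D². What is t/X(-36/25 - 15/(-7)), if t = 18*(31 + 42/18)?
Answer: -93789062500/2094715953 ≈ -44.774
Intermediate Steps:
X(D) = 2*D³*(-20 + D) (X(D) = ((-20 + D)*(2*D))*D² = (2*D*(-20 + D))*D² = 2*D³*(-20 + D))
t = 600 (t = 18*(31 + 42*(1/18)) = 18*(31 + 7/3) = 18*(100/3) = 600)
t/X(-36/25 - 15/(-7)) = 600/((2*(-36/25 - 15/(-7))³*(-20 + (-36/25 - 15/(-7))))) = 600/((2*(-36*1/25 - 15*(-⅐))³*(-20 + (-36*1/25 - 15*(-⅐))))) = 600/((2*(-36/25 + 15/7)³*(-20 + (-36/25 + 15/7)))) = 600/((2*(123/175)³*(-20 + 123/175))) = 600/((2*(1860867/5359375)*(-3377/175))) = 600/(-12568295718/937890625) = 600*(-937890625/12568295718) = -93789062500/2094715953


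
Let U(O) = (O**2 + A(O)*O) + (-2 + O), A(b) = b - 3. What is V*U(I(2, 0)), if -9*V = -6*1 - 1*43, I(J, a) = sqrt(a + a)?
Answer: -98/9 ≈ -10.889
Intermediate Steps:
A(b) = -3 + b
I(J, a) = sqrt(2)*sqrt(a) (I(J, a) = sqrt(2*a) = sqrt(2)*sqrt(a))
U(O) = -2 + O + O**2 + O*(-3 + O) (U(O) = (O**2 + (-3 + O)*O) + (-2 + O) = (O**2 + O*(-3 + O)) + (-2 + O) = -2 + O + O**2 + O*(-3 + O))
V = 49/9 (V = -(-6*1 - 1*43)/9 = -(-6 - 43)/9 = -1/9*(-49) = 49/9 ≈ 5.4444)
V*U(I(2, 0)) = 49*(-2 - 2*sqrt(2)*sqrt(0) + 2*(sqrt(2)*sqrt(0))**2)/9 = 49*(-2 - 2*sqrt(2)*0 + 2*(sqrt(2)*0)**2)/9 = 49*(-2 - 2*0 + 2*0**2)/9 = 49*(-2 + 0 + 2*0)/9 = 49*(-2 + 0 + 0)/9 = (49/9)*(-2) = -98/9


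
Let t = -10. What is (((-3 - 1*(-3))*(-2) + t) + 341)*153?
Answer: 50643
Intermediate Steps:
(((-3 - 1*(-3))*(-2) + t) + 341)*153 = (((-3 - 1*(-3))*(-2) - 10) + 341)*153 = (((-3 + 3)*(-2) - 10) + 341)*153 = ((0*(-2) - 10) + 341)*153 = ((0 - 10) + 341)*153 = (-10 + 341)*153 = 331*153 = 50643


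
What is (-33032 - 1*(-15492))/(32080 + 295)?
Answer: -3508/6475 ≈ -0.54178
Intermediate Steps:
(-33032 - 1*(-15492))/(32080 + 295) = (-33032 + 15492)/32375 = -17540*1/32375 = -3508/6475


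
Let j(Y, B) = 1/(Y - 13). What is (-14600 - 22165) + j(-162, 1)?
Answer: -6433876/175 ≈ -36765.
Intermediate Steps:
j(Y, B) = 1/(-13 + Y)
(-14600 - 22165) + j(-162, 1) = (-14600 - 22165) + 1/(-13 - 162) = -36765 + 1/(-175) = -36765 - 1/175 = -6433876/175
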